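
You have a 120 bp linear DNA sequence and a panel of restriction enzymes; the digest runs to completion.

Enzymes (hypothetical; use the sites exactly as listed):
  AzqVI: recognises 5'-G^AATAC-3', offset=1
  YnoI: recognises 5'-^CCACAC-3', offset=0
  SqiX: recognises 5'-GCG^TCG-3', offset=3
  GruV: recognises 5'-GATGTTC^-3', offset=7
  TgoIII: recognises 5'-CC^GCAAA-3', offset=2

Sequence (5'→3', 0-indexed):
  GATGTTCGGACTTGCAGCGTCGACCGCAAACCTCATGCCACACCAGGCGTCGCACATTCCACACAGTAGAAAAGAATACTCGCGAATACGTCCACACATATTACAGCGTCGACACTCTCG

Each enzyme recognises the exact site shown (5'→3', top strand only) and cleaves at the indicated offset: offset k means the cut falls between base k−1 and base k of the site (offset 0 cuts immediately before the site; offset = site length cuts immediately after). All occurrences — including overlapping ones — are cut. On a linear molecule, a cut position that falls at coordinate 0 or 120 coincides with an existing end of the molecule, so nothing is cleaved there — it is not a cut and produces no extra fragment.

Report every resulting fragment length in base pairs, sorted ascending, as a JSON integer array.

Site scan:
  AzqVI (GAATAC, off=1): starts [73, 83] → cuts [74, 84]
  YnoI (CCACAC, off=0): starts [37, 58, 91] → cuts [37, 58, 91]
  SqiX (GCGTCG, off=3): starts [16, 46, 105] → cuts [19, 49, 108]
  GruV (GATGTTC, off=7): starts [0] → cuts [7]
  TgoIII (CCGCAAA, off=2): starts [23] → cuts [25]

Pooled cuts: [7, 19, 25, 37, 49, 58, 74, 84, 91, 108]

Fragment lengths:
  [0,7): 7 bp
  [7,19): 12 bp
  [19,25): 6 bp
  [25,37): 12 bp
  [37,49): 12 bp
  [49,58): 9 bp
  [58,74): 16 bp
  [74,84): 10 bp
  [84,91): 7 bp
  [91,108): 17 bp
  [108,120): 12 bp

[6,7,7,9,10,12,12,12,12,16,17]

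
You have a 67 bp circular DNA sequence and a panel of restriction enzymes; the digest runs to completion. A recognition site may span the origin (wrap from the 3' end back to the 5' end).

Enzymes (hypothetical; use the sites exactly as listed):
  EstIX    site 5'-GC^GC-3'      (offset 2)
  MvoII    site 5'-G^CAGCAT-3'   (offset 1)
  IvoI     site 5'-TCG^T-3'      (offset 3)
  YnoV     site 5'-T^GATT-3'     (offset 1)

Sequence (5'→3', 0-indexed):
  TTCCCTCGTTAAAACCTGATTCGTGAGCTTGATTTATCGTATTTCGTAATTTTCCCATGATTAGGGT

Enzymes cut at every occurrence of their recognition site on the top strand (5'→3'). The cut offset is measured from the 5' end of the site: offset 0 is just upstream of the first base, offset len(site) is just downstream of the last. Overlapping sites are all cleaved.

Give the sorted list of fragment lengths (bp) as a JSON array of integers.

Site scan:
  EstIX (GCGC, off=2): no sites
  MvoII (GCAGCAT, off=1): no sites
  IvoI TCGT/3: at [5, 20, 36, 43] ⇒ [8, 23, 39, 46]
  YnoV TGATT/1: at [16, 29, 57] ⇒ [17, 30, 58]

Pooled cuts: [8, 17, 23, 30, 39, 46, 58]

Fragment lengths:
  8→17: 9 bp
  17→23: 6 bp
  23→30: 7 bp
  30→39: 9 bp
  39→46: 7 bp
  46→58: 12 bp
  58→8 (wrap): 67-58+8 = 17 bp

[6,7,7,9,9,12,17]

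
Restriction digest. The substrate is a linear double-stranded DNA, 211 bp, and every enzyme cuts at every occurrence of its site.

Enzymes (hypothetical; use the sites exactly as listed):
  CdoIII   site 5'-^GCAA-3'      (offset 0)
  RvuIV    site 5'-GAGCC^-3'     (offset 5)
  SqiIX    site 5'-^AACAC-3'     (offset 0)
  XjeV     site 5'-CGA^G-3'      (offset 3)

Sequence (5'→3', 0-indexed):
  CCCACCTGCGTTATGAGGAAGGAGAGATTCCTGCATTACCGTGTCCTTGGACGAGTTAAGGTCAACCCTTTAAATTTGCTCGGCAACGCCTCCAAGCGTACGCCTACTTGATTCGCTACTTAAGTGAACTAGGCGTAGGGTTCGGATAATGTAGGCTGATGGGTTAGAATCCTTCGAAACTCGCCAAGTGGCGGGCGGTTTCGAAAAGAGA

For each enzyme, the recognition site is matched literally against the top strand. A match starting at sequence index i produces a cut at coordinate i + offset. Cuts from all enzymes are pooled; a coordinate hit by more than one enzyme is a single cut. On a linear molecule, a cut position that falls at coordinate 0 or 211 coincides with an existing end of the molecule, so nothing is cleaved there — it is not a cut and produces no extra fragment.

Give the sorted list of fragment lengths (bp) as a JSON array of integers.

Site scan:
  CdoIII (GCAA, off=0): starts [82] → cuts [82]
  RvuIV (GAGCC, off=5): no sites
  SqiIX (AACAC, off=0): no sites
  XjeV (CGAG, off=3): starts [51] → cuts [54]

All cut coordinates (distinct, sorted): [54, 82]

Fragment lengths:
  [0,54): 54 bp
  [54,82): 28 bp
  [82,211): 129 bp

[28,54,129]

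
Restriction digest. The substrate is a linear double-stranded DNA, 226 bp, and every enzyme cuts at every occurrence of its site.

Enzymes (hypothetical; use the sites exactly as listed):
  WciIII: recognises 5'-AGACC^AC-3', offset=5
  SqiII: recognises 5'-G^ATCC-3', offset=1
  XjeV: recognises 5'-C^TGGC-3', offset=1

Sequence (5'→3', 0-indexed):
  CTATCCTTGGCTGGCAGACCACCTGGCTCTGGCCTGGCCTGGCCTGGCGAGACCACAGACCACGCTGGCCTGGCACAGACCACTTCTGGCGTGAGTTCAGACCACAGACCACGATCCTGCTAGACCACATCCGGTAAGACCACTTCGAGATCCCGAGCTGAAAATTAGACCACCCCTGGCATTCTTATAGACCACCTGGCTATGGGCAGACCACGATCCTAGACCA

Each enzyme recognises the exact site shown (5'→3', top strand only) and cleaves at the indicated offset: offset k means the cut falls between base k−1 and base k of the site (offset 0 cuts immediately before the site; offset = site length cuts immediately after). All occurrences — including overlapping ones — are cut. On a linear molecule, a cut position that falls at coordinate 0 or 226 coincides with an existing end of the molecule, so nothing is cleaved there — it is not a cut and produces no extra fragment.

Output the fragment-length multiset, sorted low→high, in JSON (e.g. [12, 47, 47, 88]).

[3,3,3,3,4,5,5,5,5,5,5,6,7,7,8,9,10,11,11,11,13,15,16,17,17,22]

Per-enzyme occurrences:
  WciIII AGACCAC/5: at [15, 49, 56, 76, 98, 105, 121, 136, 166, 188, 207] ⇒ [20, 54, 61, 81, 103, 110, 126, 141, 171, 193, 212]
  SqiII GATCC/1: at [112, 148, 214] ⇒ [113, 149, 215]
  XjeV CTGGC/1: at [10, 22, 28, 33, 38, 43, 64, 69, 85, 175, 195] ⇒ [11, 23, 29, 34, 39, 44, 65, 70, 86, 176, 196]

All cut coordinates (distinct, sorted): [11, 20, 23, 29, 34, 39, 44, 54, 61, 65, 70, 81, 86, 103, 110, 113, 126, 141, 149, 171, 176, 193, 196, 212, 215]

Fragments:
  [0,11): 11 bp
  [11,20): 9 bp
  [20,23): 3 bp
  [23,29): 6 bp
  [29,34): 5 bp
  [34,39): 5 bp
  [39,44): 5 bp
  [44,54): 10 bp
  [54,61): 7 bp
  [61,65): 4 bp
  [65,70): 5 bp
  [70,81): 11 bp
  [81,86): 5 bp
  [86,103): 17 bp
  [103,110): 7 bp
  [110,113): 3 bp
  [113,126): 13 bp
  [126,141): 15 bp
  [141,149): 8 bp
  [149,171): 22 bp
  [171,176): 5 bp
  [176,193): 17 bp
  [193,196): 3 bp
  [196,212): 16 bp
  [212,215): 3 bp
  [215,226): 11 bp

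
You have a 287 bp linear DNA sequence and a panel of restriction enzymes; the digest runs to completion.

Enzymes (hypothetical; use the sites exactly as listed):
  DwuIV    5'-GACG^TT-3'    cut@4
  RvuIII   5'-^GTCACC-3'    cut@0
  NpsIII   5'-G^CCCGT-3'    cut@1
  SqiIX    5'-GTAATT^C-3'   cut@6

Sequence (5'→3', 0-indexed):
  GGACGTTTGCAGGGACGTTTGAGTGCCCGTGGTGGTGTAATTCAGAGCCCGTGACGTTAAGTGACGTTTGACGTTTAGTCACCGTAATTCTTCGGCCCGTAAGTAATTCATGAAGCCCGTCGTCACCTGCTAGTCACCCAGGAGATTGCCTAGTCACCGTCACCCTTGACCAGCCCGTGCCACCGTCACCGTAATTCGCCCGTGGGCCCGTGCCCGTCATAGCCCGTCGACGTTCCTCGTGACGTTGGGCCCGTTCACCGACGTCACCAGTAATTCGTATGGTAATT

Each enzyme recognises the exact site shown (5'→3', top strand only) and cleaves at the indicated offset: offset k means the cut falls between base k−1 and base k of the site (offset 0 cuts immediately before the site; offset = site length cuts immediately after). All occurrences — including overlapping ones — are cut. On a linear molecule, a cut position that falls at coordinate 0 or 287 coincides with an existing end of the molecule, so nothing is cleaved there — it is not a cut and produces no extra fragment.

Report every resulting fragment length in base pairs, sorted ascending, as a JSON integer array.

[2,4,5,5,5,6,6,6,6,7,7,8,8,9,10,10,10,11,11,12,12,12,12,12,13,13,13,15,17,20]

Scan for sites:
  DwuIV GACGTT/4: at [1, 13, 52, 62, 69, 228, 240] ⇒ [5, 17, 56, 66, 73, 232, 244]
  RvuIII GTCACC/0: at [77, 121, 132, 152, 158, 184, 262] ⇒ [77, 121, 132, 152, 158, 184, 262]
  NpsIII GCCCGT/1: at [24, 46, 94, 114, 172, 197, 205, 211, 221, 248] ⇒ [25, 47, 95, 115, 173, 198, 206, 212, 222, 249]
  SqiIX GTAATTC/6: at [36, 83, 102, 190, 269] ⇒ [42, 89, 108, 196, 275]

All cut coordinates (distinct, sorted): [5, 17, 25, 42, 47, 56, 66, 73, 77, 89, 95, 108, 115, 121, 132, 152, 158, 173, 184, 196, 198, 206, 212, 222, 232, 244, 249, 262, 275]

Fragments:
  [0,5): 5 bp
  [5,17): 12 bp
  [17,25): 8 bp
  [25,42): 17 bp
  [42,47): 5 bp
  [47,56): 9 bp
  [56,66): 10 bp
  [66,73): 7 bp
  [73,77): 4 bp
  [77,89): 12 bp
  [89,95): 6 bp
  [95,108): 13 bp
  [108,115): 7 bp
  [115,121): 6 bp
  [121,132): 11 bp
  [132,152): 20 bp
  [152,158): 6 bp
  [158,173): 15 bp
  [173,184): 11 bp
  [184,196): 12 bp
  [196,198): 2 bp
  [198,206): 8 bp
  [206,212): 6 bp
  [212,222): 10 bp
  [222,232): 10 bp
  [232,244): 12 bp
  [244,249): 5 bp
  [249,262): 13 bp
  [262,275): 13 bp
  [275,287): 12 bp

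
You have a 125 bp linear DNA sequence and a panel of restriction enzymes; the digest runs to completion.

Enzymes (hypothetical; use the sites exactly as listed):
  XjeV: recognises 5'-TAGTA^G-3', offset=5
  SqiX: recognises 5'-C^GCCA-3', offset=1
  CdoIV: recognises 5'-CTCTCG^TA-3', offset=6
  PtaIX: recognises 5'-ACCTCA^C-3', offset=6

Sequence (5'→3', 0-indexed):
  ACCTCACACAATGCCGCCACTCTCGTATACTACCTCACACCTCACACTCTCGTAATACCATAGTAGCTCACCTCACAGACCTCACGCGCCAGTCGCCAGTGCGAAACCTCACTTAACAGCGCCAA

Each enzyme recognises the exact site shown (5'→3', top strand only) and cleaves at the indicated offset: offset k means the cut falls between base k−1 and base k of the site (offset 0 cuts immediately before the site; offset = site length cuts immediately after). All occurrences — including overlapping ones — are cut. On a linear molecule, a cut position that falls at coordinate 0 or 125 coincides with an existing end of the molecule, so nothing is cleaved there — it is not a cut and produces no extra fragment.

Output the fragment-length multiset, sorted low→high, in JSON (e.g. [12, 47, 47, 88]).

[3,5,6,7,7,8,9,9,9,10,10,12,13,17]

Site scan:
  XjeV (TAGTAG, off=5): starts [60] → cuts [65]
  SqiX (CGCCA, off=1): starts [14, 86, 93, 119] → cuts [15, 87, 94, 120]
  CdoIV (CTCTCGTA, off=6): starts [19, 46] → cuts [25, 52]
  PtaIX (ACCTCAC, off=6): starts [0, 31, 38, 69, 78, 105] → cuts [6, 37, 44, 75, 84, 111]

Pooled cuts: [6, 15, 25, 37, 44, 52, 65, 75, 84, 87, 94, 111, 120]

Fragment lengths:
  [0,6): 6 bp
  [6,15): 9 bp
  [15,25): 10 bp
  [25,37): 12 bp
  [37,44): 7 bp
  [44,52): 8 bp
  [52,65): 13 bp
  [65,75): 10 bp
  [75,84): 9 bp
  [84,87): 3 bp
  [87,94): 7 bp
  [94,111): 17 bp
  [111,120): 9 bp
  [120,125): 5 bp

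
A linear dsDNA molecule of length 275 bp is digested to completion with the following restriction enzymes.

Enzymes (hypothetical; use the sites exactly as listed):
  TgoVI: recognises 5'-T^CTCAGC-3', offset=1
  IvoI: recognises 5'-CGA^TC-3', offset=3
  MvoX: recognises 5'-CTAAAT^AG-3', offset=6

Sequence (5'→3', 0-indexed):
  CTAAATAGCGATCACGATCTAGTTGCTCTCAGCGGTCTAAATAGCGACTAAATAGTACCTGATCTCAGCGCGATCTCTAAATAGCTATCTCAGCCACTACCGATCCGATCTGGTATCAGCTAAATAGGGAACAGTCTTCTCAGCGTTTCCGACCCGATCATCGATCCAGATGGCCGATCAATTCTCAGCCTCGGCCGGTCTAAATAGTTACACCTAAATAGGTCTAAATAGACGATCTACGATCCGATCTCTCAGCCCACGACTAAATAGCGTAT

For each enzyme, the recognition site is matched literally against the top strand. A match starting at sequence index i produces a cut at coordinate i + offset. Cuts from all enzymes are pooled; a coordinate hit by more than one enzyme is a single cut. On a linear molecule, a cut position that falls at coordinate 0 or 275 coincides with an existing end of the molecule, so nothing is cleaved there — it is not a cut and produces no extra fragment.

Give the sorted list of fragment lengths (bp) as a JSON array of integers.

[3,5,5,5,6,6,6,6,6,7,7,7,9,10,10,10,10,11,13,13,14,15,15,17,18,19,22]

Scan for sites:
  TgoVI (TCTCAGC, off=1): starts [26, 62, 87, 137, 182, 249] → cuts [27, 63, 88, 138, 183, 250]
  IvoI (CGATC, off=3): starts [8, 14, 70, 100, 105, 154, 161, 174, 232, 239, 244] → cuts [11, 17, 73, 103, 108, 157, 164, 177, 235, 242, 247]
  MvoX (CTAAATAG, off=6): starts [0, 36, 47, 76, 119, 199, 213, 223, 262] → cuts [6, 42, 53, 82, 125, 205, 219, 229, 268]

Pooled cuts: [6, 11, 17, 27, 42, 53, 63, 73, 82, 88, 103, 108, 125, 138, 157, 164, 177, 183, 205, 219, 229, 235, 242, 247, 250, 268]

Fragments:
  [0,6): 6 bp
  [6,11): 5 bp
  [11,17): 6 bp
  [17,27): 10 bp
  [27,42): 15 bp
  [42,53): 11 bp
  [53,63): 10 bp
  [63,73): 10 bp
  [73,82): 9 bp
  [82,88): 6 bp
  [88,103): 15 bp
  [103,108): 5 bp
  [108,125): 17 bp
  [125,138): 13 bp
  [138,157): 19 bp
  [157,164): 7 bp
  [164,177): 13 bp
  [177,183): 6 bp
  [183,205): 22 bp
  [205,219): 14 bp
  [219,229): 10 bp
  [229,235): 6 bp
  [235,242): 7 bp
  [242,247): 5 bp
  [247,250): 3 bp
  [250,268): 18 bp
  [268,275): 7 bp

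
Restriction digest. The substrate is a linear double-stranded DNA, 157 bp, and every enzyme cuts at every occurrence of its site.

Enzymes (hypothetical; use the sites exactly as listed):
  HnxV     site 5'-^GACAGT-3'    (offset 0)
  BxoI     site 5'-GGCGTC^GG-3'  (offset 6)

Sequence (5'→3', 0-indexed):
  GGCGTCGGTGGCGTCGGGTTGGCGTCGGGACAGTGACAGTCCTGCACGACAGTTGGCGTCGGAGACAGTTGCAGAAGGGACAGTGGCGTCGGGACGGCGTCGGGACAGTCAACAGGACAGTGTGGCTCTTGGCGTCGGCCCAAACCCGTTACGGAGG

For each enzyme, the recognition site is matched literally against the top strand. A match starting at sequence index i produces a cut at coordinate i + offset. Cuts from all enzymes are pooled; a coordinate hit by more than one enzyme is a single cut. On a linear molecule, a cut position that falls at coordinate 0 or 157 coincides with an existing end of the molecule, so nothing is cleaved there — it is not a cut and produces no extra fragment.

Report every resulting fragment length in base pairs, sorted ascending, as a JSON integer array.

Site scan:
  HnxV (GACAGT, off=0): starts [28, 34, 47, 63, 78, 103, 115] → cuts [28, 34, 47, 63, 78, 103, 115]
  BxoI (GGCGTCGG, off=6): starts [0, 9, 20, 54, 84, 95, 130] → cuts [6, 15, 26, 60, 90, 101, 136]

All cut coordinates (distinct, sorted): [6, 15, 26, 28, 34, 47, 60, 63, 78, 90, 101, 103, 115, 136]

Fragment lengths:
  [0,6): 6 bp
  [6,15): 9 bp
  [15,26): 11 bp
  [26,28): 2 bp
  [28,34): 6 bp
  [34,47): 13 bp
  [47,60): 13 bp
  [60,63): 3 bp
  [63,78): 15 bp
  [78,90): 12 bp
  [90,101): 11 bp
  [101,103): 2 bp
  [103,115): 12 bp
  [115,136): 21 bp
  [136,157): 21 bp

[2,2,3,6,6,9,11,11,12,12,13,13,15,21,21]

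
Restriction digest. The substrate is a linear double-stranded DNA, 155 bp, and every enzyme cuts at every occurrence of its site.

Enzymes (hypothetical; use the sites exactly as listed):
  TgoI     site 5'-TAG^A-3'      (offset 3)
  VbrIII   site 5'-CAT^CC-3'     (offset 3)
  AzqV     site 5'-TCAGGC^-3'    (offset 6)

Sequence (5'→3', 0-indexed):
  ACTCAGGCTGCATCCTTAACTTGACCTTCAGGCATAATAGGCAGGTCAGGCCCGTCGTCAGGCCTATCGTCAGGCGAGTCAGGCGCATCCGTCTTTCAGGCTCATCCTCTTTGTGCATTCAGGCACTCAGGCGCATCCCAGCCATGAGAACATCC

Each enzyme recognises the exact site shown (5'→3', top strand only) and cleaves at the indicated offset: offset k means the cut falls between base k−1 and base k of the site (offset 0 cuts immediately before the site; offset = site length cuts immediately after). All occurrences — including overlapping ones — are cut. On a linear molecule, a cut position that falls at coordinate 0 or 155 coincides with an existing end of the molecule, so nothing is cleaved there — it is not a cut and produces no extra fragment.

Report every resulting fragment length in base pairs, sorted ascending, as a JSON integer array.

Scan for sites:
  TgoI (TAGA, off=3): no sites
  VbrIII (CATCC, off=3): starts [10, 85, 102, 133, 150] → cuts [13, 88, 105, 136, 153]
  AzqV (TCAGGC, off=6): starts [2, 27, 45, 57, 69, 78, 95, 118, 126] → cuts [8, 33, 51, 63, 75, 84, 101, 124, 132]

All cut coordinates (distinct, sorted): [8, 13, 33, 51, 63, 75, 84, 88, 101, 105, 124, 132, 136, 153]

Fragments:
  [0,8): 8 bp
  [8,13): 5 bp
  [13,33): 20 bp
  [33,51): 18 bp
  [51,63): 12 bp
  [63,75): 12 bp
  [75,84): 9 bp
  [84,88): 4 bp
  [88,101): 13 bp
  [101,105): 4 bp
  [105,124): 19 bp
  [124,132): 8 bp
  [132,136): 4 bp
  [136,153): 17 bp
  [153,155): 2 bp

[2,4,4,4,5,8,8,9,12,12,13,17,18,19,20]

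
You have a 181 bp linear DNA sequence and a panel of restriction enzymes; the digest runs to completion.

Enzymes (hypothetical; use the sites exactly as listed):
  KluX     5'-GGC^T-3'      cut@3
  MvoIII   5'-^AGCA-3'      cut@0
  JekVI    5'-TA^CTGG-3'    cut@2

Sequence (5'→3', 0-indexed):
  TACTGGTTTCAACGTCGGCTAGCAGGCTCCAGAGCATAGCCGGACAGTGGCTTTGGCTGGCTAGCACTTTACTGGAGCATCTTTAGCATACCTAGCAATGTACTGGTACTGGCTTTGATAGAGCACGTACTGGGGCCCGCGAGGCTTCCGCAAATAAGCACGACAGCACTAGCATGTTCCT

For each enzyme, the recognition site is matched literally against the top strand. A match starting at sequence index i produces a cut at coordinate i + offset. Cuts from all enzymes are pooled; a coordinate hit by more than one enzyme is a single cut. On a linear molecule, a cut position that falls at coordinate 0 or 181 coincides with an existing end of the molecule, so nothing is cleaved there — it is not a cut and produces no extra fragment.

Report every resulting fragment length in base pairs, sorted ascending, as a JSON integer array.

[1,1,2,4,4,5,5,6,6,6,7,8,8,8,9,9,9,9,11,11,16,17,19]

Scan for sites:
  KluX (GGCT, off=3): starts [16, 24, 48, 54, 58, 110, 142] → cuts [19, 27, 51, 57, 61, 113, 145]
  MvoIII (AGCA, off=0): starts [20, 32, 62, 75, 84, 93, 121, 156, 164, 170] → cuts [20, 32, 62, 75, 84, 93, 121, 156, 164, 170]
  JekVI (TACTGG, off=2): starts [0, 69, 100, 106, 127] → cuts [2, 71, 102, 108, 129]

Pooled cuts: [2, 19, 20, 27, 32, 51, 57, 61, 62, 71, 75, 84, 93, 102, 108, 113, 121, 129, 145, 156, 164, 170]

Fragments:
  [0,2): 2 bp
  [2,19): 17 bp
  [19,20): 1 bp
  [20,27): 7 bp
  [27,32): 5 bp
  [32,51): 19 bp
  [51,57): 6 bp
  [57,61): 4 bp
  [61,62): 1 bp
  [62,71): 9 bp
  [71,75): 4 bp
  [75,84): 9 bp
  [84,93): 9 bp
  [93,102): 9 bp
  [102,108): 6 bp
  [108,113): 5 bp
  [113,121): 8 bp
  [121,129): 8 bp
  [129,145): 16 bp
  [145,156): 11 bp
  [156,164): 8 bp
  [164,170): 6 bp
  [170,181): 11 bp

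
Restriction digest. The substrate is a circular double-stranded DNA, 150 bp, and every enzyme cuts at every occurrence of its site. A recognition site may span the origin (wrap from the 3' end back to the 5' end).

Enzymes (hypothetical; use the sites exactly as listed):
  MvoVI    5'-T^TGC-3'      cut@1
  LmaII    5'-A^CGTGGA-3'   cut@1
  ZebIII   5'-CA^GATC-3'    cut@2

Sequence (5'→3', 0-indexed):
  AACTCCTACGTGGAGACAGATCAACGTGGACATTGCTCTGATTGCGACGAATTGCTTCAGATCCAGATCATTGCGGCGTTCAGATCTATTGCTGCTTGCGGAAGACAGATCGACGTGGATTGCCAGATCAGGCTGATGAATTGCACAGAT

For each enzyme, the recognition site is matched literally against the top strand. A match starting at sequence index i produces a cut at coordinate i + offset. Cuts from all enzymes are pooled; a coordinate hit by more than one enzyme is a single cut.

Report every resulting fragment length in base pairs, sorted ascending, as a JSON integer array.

Scan for sites:
  MvoVI TTGC/1: at [32, 41, 51, 70, 88, 95, 119, 140] ⇒ [33, 42, 52, 71, 89, 96, 120, 141]
  LmaII ACGTGGA/1: at [7, 23, 112] ⇒ [8, 24, 113]
  ZebIII CAGATC/2: at [16, 57, 63, 80, 105, 123] ⇒ [18, 59, 65, 82, 107, 125]

Pooled cuts: [8, 18, 24, 33, 42, 52, 59, 65, 71, 82, 89, 96, 107, 113, 120, 125, 141]

Fragments:
  8→18: 10 bp
  18→24: 6 bp
  24→33: 9 bp
  33→42: 9 bp
  42→52: 10 bp
  52→59: 7 bp
  59→65: 6 bp
  65→71: 6 bp
  71→82: 11 bp
  82→89: 7 bp
  89→96: 7 bp
  96→107: 11 bp
  107→113: 6 bp
  113→120: 7 bp
  120→125: 5 bp
  125→141: 16 bp
  141→8 (wrap): 150-141+8 = 17 bp

[5,6,6,6,6,7,7,7,7,9,9,10,10,11,11,16,17]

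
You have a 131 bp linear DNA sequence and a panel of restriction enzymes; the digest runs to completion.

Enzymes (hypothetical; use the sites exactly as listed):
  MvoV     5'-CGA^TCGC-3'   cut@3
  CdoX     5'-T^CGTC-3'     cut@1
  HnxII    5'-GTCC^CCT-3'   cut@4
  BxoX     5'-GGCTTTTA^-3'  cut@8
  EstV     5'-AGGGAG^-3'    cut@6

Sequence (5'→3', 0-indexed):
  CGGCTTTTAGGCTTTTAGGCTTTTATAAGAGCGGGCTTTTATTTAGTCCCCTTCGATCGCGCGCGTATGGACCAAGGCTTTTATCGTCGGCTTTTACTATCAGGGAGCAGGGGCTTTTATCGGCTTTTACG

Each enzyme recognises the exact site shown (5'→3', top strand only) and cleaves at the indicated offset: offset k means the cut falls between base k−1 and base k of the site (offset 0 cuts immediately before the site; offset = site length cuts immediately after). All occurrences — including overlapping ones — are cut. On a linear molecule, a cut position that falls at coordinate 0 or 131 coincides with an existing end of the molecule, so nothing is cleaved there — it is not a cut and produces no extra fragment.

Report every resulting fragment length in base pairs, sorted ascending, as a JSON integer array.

[1,2,7,8,8,8,9,10,11,12,12,16,27]

Per-enzyme occurrences:
  MvoV CGATCGC/3: at [53] ⇒ [56]
  CdoX TCGTC/1: at [83] ⇒ [84]
  HnxII GTCCCCT/4: at [45] ⇒ [49]
  BxoX GGCTTTTA/8: at [1, 9, 17, 33, 75, 88, 111, 121] ⇒ [9, 17, 25, 41, 83, 96, 119, 129]
  EstV AGGGAG/6: at [101] ⇒ [107]

All cut coordinates (distinct, sorted): [9, 17, 25, 41, 49, 56, 83, 84, 96, 107, 119, 129]

Fragments:
  [0,9): 9 bp
  [9,17): 8 bp
  [17,25): 8 bp
  [25,41): 16 bp
  [41,49): 8 bp
  [49,56): 7 bp
  [56,83): 27 bp
  [83,84): 1 bp
  [84,96): 12 bp
  [96,107): 11 bp
  [107,119): 12 bp
  [119,129): 10 bp
  [129,131): 2 bp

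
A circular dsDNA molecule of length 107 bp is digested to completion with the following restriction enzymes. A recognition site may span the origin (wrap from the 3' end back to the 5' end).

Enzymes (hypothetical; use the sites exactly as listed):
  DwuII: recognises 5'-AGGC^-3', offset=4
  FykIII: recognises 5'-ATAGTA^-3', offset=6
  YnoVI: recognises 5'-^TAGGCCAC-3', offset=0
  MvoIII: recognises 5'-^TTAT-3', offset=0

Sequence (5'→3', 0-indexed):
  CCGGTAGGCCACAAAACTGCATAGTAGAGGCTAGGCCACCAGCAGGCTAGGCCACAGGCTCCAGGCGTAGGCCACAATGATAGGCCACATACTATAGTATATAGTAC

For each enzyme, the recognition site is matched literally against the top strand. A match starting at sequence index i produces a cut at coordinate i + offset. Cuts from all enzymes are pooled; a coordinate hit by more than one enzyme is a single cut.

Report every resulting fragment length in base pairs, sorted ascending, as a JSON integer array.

[1,5,5,5,5,5,5,5,7,7,7,8,11,14,17]

Per-enzyme occurrences:
  DwuII (AGGC, off=4): starts [5, 27, 32, 43, 48, 55, 62, 68, 81] → cuts [9, 31, 36, 47, 52, 59, 66, 72, 85]
  FykIII (ATAGTA, off=6): starts [20, 93, 100] → cuts [26, 99, 106]
  YnoVI (TAGGCCAC, off=0): starts [4, 31, 47, 67, 80] → cuts [4, 31, 47, 67, 80]
  MvoIII (TTAT, off=0): no sites

All cut coordinates (distinct, sorted): [4, 9, 26, 31, 36, 47, 52, 59, 66, 67, 72, 80, 85, 99, 106]

Fragment lengths:
  4→9: 5 bp
  9→26: 17 bp
  26→31: 5 bp
  31→36: 5 bp
  36→47: 11 bp
  47→52: 5 bp
  52→59: 7 bp
  59→66: 7 bp
  66→67: 1 bp
  67→72: 5 bp
  72→80: 8 bp
  80→85: 5 bp
  85→99: 14 bp
  99→106: 7 bp
  106→4 (wrap): 107-106+4 = 5 bp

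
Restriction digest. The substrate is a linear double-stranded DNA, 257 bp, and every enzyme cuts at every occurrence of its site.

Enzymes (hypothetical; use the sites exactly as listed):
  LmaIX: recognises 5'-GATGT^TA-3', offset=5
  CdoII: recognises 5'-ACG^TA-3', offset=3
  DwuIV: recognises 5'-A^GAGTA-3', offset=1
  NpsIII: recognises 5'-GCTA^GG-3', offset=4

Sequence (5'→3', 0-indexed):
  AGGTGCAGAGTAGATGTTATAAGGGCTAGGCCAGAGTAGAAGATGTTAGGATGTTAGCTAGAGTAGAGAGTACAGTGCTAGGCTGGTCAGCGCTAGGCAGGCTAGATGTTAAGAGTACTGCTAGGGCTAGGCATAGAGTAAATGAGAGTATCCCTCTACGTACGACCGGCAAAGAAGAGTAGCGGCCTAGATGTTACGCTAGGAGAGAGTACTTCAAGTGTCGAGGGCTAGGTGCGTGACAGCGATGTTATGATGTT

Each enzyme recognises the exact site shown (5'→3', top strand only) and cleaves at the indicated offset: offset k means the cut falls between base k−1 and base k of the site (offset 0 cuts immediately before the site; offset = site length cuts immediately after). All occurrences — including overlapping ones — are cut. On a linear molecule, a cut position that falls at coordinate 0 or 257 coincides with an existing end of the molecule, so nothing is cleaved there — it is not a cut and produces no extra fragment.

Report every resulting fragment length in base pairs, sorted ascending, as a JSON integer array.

[3,5,5,6,6,6,7,7,7,8,9,10,10,11,11,13,13,14,15,15,16,18,18,24]

Per-enzyme occurrences:
  LmaIX GATGTTA/5: at [12, 41, 49, 104, 189, 243] ⇒ [17, 46, 54, 109, 194, 248]
  CdoII ACGTA/3: at [157] ⇒ [160]
  DwuIV AGAGTA/1: at [6, 32, 59, 66, 111, 134, 144, 175, 205] ⇒ [7, 33, 60, 67, 112, 135, 145, 176, 206]
  NpsIII GCTAGG/4: at [24, 76, 91, 119, 125, 197, 226] ⇒ [28, 80, 95, 123, 129, 201, 230]

All cut coordinates (distinct, sorted): [7, 17, 28, 33, 46, 54, 60, 67, 80, 95, 109, 112, 123, 129, 135, 145, 160, 176, 194, 201, 206, 230, 248]

Fragment lengths:
  [0,7): 7 bp
  [7,17): 10 bp
  [17,28): 11 bp
  [28,33): 5 bp
  [33,46): 13 bp
  [46,54): 8 bp
  [54,60): 6 bp
  [60,67): 7 bp
  [67,80): 13 bp
  [80,95): 15 bp
  [95,109): 14 bp
  [109,112): 3 bp
  [112,123): 11 bp
  [123,129): 6 bp
  [129,135): 6 bp
  [135,145): 10 bp
  [145,160): 15 bp
  [160,176): 16 bp
  [176,194): 18 bp
  [194,201): 7 bp
  [201,206): 5 bp
  [206,230): 24 bp
  [230,248): 18 bp
  [248,257): 9 bp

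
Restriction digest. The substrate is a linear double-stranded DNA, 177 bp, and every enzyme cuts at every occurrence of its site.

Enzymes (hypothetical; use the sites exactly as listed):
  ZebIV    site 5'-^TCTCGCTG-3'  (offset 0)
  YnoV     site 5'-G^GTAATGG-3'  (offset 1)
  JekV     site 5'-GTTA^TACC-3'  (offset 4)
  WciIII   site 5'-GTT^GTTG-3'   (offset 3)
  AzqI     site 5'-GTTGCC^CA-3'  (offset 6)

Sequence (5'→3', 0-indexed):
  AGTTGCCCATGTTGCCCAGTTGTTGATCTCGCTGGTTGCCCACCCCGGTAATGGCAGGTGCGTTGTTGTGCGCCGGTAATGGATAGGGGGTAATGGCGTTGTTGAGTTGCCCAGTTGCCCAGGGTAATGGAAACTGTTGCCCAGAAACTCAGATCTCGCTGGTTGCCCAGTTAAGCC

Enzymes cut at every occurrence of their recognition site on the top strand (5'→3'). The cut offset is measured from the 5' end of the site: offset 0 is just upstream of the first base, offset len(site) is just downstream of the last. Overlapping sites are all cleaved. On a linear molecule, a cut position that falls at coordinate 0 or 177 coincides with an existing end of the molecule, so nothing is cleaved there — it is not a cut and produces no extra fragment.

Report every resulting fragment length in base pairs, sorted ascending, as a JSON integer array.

Scan for sites:
  ZebIV (TCTCGCTG, off=0): starts [26, 153] → cuts [26, 153]
  YnoV (GGTAATGG, off=1): starts [46, 74, 88, 122] → cuts [47, 75, 89, 123]
  JekV (GTTATACC, off=4): no sites
  WciIII (GTTGTTG, off=3): starts [18, 61, 97] → cuts [21, 64, 100]
  AzqI (GTTGCCCA, off=6): starts [1, 10, 34, 105, 113, 135, 161] → cuts [7, 16, 40, 111, 119, 141, 167]

Pooled cuts: [7, 16, 21, 26, 40, 47, 64, 75, 89, 100, 111, 119, 123, 141, 153, 167]

Fragments:
  [0,7): 7 bp
  [7,16): 9 bp
  [16,21): 5 bp
  [21,26): 5 bp
  [26,40): 14 bp
  [40,47): 7 bp
  [47,64): 17 bp
  [64,75): 11 bp
  [75,89): 14 bp
  [89,100): 11 bp
  [100,111): 11 bp
  [111,119): 8 bp
  [119,123): 4 bp
  [123,141): 18 bp
  [141,153): 12 bp
  [153,167): 14 bp
  [167,177): 10 bp

[4,5,5,7,7,8,9,10,11,11,11,12,14,14,14,17,18]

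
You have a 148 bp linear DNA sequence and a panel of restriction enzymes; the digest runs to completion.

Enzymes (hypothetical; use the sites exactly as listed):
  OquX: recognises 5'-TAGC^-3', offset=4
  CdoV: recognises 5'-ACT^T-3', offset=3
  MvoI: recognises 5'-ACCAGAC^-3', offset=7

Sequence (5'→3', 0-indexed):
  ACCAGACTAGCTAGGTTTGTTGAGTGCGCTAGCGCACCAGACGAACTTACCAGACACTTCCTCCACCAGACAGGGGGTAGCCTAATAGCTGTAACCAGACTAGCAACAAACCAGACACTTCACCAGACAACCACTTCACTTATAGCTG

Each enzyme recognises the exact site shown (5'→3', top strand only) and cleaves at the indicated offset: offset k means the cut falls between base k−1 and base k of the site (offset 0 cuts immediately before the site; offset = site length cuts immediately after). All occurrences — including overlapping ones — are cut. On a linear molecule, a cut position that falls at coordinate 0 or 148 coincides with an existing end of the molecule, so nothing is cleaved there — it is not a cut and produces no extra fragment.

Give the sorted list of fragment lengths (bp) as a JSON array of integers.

[2,3,3,4,4,5,5,6,7,7,8,8,9,9,10,11,12,13,22]

Site scan:
  OquX TAGC/4: at [7, 29, 77, 85, 100, 142] ⇒ [11, 33, 81, 89, 104, 146]
  CdoV ACTT/3: at [44, 55, 116, 132, 137] ⇒ [47, 58, 119, 135, 140]
  MvoI ACCAGAC/7: at [0, 35, 48, 64, 93, 109, 121] ⇒ [7, 42, 55, 71, 100, 116, 128]

Pooled cuts: [7, 11, 33, 42, 47, 55, 58, 71, 81, 89, 100, 104, 116, 119, 128, 135, 140, 146]

Fragments:
  [0,7): 7 bp
  [7,11): 4 bp
  [11,33): 22 bp
  [33,42): 9 bp
  [42,47): 5 bp
  [47,55): 8 bp
  [55,58): 3 bp
  [58,71): 13 bp
  [71,81): 10 bp
  [81,89): 8 bp
  [89,100): 11 bp
  [100,104): 4 bp
  [104,116): 12 bp
  [116,119): 3 bp
  [119,128): 9 bp
  [128,135): 7 bp
  [135,140): 5 bp
  [140,146): 6 bp
  [146,148): 2 bp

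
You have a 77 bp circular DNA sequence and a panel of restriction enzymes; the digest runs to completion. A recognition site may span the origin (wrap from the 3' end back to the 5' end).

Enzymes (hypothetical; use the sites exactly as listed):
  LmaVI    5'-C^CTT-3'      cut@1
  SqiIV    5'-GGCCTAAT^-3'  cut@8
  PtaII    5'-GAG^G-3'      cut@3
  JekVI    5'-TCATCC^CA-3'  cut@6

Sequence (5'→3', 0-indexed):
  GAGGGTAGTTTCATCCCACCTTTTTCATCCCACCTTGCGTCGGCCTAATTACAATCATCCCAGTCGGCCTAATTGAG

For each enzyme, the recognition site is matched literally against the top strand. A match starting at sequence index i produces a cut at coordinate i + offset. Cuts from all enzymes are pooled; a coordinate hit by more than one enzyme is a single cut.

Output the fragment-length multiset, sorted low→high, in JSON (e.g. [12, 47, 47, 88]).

Scan for sites:
  LmaVI (CCTT, off=1): starts [18, 32] → cuts [19, 33]
  SqiIV (GGCCTAAT, off=8): starts [41, 65] → cuts [49, 73]
  PtaII (GAGG, off=3): starts [0, 74] → cuts [0, 3]
  JekVI (TCATCCCA, off=6): starts [10, 24, 54] → cuts [16, 30, 60]

Pooled cuts: [0, 3, 16, 19, 30, 33, 49, 60, 73]

Fragments:
  0→3: 3 bp
  3→16: 13 bp
  16→19: 3 bp
  19→30: 11 bp
  30→33: 3 bp
  33→49: 16 bp
  49→60: 11 bp
  60→73: 13 bp
  73→0 (wrap): 77-73+0 = 4 bp

[3,3,3,4,11,11,13,13,16]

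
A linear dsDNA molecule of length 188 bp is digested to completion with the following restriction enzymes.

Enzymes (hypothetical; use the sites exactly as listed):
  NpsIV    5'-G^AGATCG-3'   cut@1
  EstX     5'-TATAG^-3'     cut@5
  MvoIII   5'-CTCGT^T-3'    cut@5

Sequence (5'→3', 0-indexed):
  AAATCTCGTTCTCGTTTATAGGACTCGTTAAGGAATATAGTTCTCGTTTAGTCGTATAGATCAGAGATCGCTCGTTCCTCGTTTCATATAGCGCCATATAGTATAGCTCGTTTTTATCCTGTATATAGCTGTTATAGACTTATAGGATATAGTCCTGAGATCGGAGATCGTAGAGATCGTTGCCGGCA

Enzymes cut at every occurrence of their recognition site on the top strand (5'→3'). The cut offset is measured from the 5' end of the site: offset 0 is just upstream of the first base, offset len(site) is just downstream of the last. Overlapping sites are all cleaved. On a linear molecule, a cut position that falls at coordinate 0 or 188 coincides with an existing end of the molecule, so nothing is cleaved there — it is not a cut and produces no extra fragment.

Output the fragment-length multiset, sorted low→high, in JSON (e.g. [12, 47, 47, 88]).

Scan for sites:
  NpsIV GAGATCG/1: at [63, 156, 163, 172] ⇒ [64, 157, 164, 173]
  EstX TATAG/5: at [16, 35, 54, 86, 96, 101, 123, 132, 140, 147] ⇒ [21, 40, 59, 91, 101, 106, 128, 137, 145, 152]
  MvoIII CTCGTT/5: at [4, 10, 23, 42, 70, 77, 106] ⇒ [9, 15, 28, 47, 75, 82, 111]

Pooled cuts: [9, 15, 21, 28, 40, 47, 59, 64, 75, 82, 91, 101, 106, 111, 128, 137, 145, 152, 157, 164, 173]

Fragment lengths:
  [0,9): 9 bp
  [9,15): 6 bp
  [15,21): 6 bp
  [21,28): 7 bp
  [28,40): 12 bp
  [40,47): 7 bp
  [47,59): 12 bp
  [59,64): 5 bp
  [64,75): 11 bp
  [75,82): 7 bp
  [82,91): 9 bp
  [91,101): 10 bp
  [101,106): 5 bp
  [106,111): 5 bp
  [111,128): 17 bp
  [128,137): 9 bp
  [137,145): 8 bp
  [145,152): 7 bp
  [152,157): 5 bp
  [157,164): 7 bp
  [164,173): 9 bp
  [173,188): 15 bp

[5,5,5,5,6,6,7,7,7,7,7,8,9,9,9,9,10,11,12,12,15,17]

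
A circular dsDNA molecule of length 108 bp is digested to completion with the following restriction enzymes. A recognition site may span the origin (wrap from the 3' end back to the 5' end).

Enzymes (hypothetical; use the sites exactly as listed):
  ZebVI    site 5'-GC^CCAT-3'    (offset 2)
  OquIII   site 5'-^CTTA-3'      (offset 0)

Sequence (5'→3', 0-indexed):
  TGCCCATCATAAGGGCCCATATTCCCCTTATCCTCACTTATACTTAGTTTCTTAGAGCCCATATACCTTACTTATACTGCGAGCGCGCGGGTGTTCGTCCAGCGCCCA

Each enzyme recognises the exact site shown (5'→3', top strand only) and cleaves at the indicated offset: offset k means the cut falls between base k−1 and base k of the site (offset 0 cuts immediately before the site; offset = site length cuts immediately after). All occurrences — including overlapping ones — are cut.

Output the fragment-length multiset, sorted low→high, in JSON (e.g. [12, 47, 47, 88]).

[4,6,6,8,8,8,10,10,13,35]

Per-enzyme occurrences:
  ZebVI GCCCAT/2: at [1, 14, 56, 103] ⇒ [3, 16, 58, 105]
  OquIII CTTA/0: at [26, 36, 42, 50, 66, 70] ⇒ [26, 36, 42, 50, 66, 70]

Pooled cuts: [3, 16, 26, 36, 42, 50, 58, 66, 70, 105]

Fragment lengths:
  3→16: 13 bp
  16→26: 10 bp
  26→36: 10 bp
  36→42: 6 bp
  42→50: 8 bp
  50→58: 8 bp
  58→66: 8 bp
  66→70: 4 bp
  70→105: 35 bp
  105→3 (wrap): 108-105+3 = 6 bp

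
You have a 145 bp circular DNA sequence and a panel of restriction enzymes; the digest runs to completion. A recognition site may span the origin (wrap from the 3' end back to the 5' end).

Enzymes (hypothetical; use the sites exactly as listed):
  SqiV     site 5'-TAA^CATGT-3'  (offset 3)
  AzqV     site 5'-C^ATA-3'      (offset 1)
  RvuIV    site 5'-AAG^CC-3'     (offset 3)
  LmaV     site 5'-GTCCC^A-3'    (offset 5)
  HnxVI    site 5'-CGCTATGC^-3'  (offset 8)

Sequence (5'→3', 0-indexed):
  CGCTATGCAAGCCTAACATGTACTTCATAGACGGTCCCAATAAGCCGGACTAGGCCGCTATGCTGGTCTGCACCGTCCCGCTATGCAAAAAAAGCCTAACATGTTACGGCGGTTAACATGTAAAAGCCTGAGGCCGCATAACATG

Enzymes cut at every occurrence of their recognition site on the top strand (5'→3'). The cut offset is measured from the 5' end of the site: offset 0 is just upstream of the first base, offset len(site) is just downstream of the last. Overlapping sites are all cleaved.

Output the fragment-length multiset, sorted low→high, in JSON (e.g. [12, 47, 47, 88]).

Site scan:
  SqiV (TAACATGT, off=3): starts [13, 96, 113] → cuts [16, 99, 116]
  AzqV (CATA, off=1): starts [25, 136] → cuts [26, 137]
  RvuIV (AAGCC, off=3): starts [8, 41, 91, 123] → cuts [11, 44, 94, 126]
  LmaV (GTCCCA, off=5): starts [33] → cuts [38]
  HnxVI (CGCTATGC, off=8): starts [0, 55, 78] → cuts [8, 63, 86]

Pooled cuts: [8, 11, 16, 26, 38, 44, 63, 86, 94, 99, 116, 126, 137]

Fragments:
  8→11: 3 bp
  11→16: 5 bp
  16→26: 10 bp
  26→38: 12 bp
  38→44: 6 bp
  44→63: 19 bp
  63→86: 23 bp
  86→94: 8 bp
  94→99: 5 bp
  99→116: 17 bp
  116→126: 10 bp
  126→137: 11 bp
  137→8 (wrap): 145-137+8 = 16 bp

[3,5,5,6,8,10,10,11,12,16,17,19,23]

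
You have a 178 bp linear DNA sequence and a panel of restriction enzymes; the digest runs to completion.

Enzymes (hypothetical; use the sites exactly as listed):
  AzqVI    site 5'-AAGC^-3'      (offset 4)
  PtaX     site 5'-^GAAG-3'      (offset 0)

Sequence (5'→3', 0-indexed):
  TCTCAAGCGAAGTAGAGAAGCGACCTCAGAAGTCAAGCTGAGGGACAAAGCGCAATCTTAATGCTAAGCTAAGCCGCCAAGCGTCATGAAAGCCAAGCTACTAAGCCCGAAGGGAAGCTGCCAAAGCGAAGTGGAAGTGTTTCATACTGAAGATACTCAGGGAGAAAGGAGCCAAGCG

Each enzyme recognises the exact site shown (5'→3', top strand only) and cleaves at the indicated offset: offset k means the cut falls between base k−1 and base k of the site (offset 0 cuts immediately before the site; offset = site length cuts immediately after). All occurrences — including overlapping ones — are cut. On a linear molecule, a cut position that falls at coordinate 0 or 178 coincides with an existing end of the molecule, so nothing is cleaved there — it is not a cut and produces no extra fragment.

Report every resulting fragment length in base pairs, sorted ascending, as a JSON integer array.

[1,2,5,5,5,5,5,6,7,8,8,8,8,9,10,11,13,15,18,29]

Site scan:
  AzqVI AAGC/4: at [4, 17, 34, 47, 65, 70, 78, 89, 94, 102, 114, 123, 173] ⇒ [8, 21, 38, 51, 69, 74, 82, 93, 98, 106, 118, 127, 177]
  PtaX GAAG/0: at [8, 16, 28, 108, 113, 127, 133, 148] ⇒ [8, 16, 28, 108, 113, 127, 133, 148]

Pooled cuts: [8, 16, 21, 28, 38, 51, 69, 74, 82, 93, 98, 106, 108, 113, 118, 127, 133, 148, 177]

Fragment lengths:
  [0,8): 8 bp
  [8,16): 8 bp
  [16,21): 5 bp
  [21,28): 7 bp
  [28,38): 10 bp
  [38,51): 13 bp
  [51,69): 18 bp
  [69,74): 5 bp
  [74,82): 8 bp
  [82,93): 11 bp
  [93,98): 5 bp
  [98,106): 8 bp
  [106,108): 2 bp
  [108,113): 5 bp
  [113,118): 5 bp
  [118,127): 9 bp
  [127,133): 6 bp
  [133,148): 15 bp
  [148,177): 29 bp
  [177,178): 1 bp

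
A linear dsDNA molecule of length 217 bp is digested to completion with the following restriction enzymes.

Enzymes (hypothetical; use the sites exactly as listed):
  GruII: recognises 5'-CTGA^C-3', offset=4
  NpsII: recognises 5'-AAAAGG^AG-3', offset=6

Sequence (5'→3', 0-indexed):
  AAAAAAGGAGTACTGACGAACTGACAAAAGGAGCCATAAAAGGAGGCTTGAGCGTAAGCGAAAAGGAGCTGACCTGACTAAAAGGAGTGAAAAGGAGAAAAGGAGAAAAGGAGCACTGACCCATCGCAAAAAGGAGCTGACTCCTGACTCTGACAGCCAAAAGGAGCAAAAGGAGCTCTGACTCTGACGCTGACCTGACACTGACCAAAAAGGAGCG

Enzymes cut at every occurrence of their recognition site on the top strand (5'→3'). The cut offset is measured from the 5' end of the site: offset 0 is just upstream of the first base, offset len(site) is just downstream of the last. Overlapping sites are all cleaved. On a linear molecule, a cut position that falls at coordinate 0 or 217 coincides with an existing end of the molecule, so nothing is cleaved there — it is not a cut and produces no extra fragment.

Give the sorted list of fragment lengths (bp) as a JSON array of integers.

Scan for sites:
  GruII CTGAC/4: at [12, 20, 68, 73, 115, 136, 143, 149, 177, 183, 189, 194, 200] ⇒ [16, 24, 72, 77, 119, 140, 147, 153, 181, 187, 193, 198, 204]
  NpsII AAAAGGAG/6: at [2, 25, 37, 60, 79, 89, 97, 105, 128, 158, 167, 207] ⇒ [8, 31, 43, 66, 85, 95, 103, 111, 134, 164, 173, 213]

Pooled cuts: [8, 16, 24, 31, 43, 66, 72, 77, 85, 95, 103, 111, 119, 134, 140, 147, 153, 164, 173, 181, 187, 193, 198, 204, 213]

Fragment lengths:
  [0,8): 8 bp
  [8,16): 8 bp
  [16,24): 8 bp
  [24,31): 7 bp
  [31,43): 12 bp
  [43,66): 23 bp
  [66,72): 6 bp
  [72,77): 5 bp
  [77,85): 8 bp
  [85,95): 10 bp
  [95,103): 8 bp
  [103,111): 8 bp
  [111,119): 8 bp
  [119,134): 15 bp
  [134,140): 6 bp
  [140,147): 7 bp
  [147,153): 6 bp
  [153,164): 11 bp
  [164,173): 9 bp
  [173,181): 8 bp
  [181,187): 6 bp
  [187,193): 6 bp
  [193,198): 5 bp
  [198,204): 6 bp
  [204,213): 9 bp
  [213,217): 4 bp

[4,5,5,6,6,6,6,6,6,7,7,8,8,8,8,8,8,8,8,9,9,10,11,12,15,23]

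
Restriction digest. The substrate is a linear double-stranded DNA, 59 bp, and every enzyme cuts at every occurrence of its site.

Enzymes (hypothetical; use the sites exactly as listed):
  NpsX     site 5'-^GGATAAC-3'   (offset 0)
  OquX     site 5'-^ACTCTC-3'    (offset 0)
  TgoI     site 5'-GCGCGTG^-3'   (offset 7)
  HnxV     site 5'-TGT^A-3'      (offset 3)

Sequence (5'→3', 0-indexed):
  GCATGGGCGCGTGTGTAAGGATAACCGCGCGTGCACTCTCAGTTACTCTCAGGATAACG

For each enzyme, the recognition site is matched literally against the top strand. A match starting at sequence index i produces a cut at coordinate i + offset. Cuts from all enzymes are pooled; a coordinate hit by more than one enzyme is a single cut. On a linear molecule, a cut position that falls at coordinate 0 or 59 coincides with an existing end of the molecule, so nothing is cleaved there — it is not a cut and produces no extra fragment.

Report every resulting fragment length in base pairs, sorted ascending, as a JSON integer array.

[1,2,3,7,8,10,13,15]

Site scan:
  NpsX GGATAAC/0: at [18, 51] ⇒ [18, 51]
  OquX ACTCTC/0: at [34, 44] ⇒ [34, 44]
  TgoI GCGCGTG/7: at [6, 26] ⇒ [13, 33]
  HnxV TGTA/3: at [13] ⇒ [16]

Pooled cuts: [13, 16, 18, 33, 34, 44, 51]

Fragment lengths:
  [0,13): 13 bp
  [13,16): 3 bp
  [16,18): 2 bp
  [18,33): 15 bp
  [33,34): 1 bp
  [34,44): 10 bp
  [44,51): 7 bp
  [51,59): 8 bp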